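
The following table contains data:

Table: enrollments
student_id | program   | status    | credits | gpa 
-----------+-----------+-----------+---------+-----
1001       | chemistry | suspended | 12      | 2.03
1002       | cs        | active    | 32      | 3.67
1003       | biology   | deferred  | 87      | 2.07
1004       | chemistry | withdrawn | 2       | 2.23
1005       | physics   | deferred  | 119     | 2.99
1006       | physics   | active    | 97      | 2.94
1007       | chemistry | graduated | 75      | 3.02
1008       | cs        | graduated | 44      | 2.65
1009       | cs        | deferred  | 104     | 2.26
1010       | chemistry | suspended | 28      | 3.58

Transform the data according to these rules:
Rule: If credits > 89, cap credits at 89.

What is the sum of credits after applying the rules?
547

Step 1: 3 records have credits > 89
Step 2: These records originally summed to 320
Step 3: After capping: 3 × 89 = 267
Step 4: Unaffected records sum: 280
Step 5: Final sum = 267 + 280 = 547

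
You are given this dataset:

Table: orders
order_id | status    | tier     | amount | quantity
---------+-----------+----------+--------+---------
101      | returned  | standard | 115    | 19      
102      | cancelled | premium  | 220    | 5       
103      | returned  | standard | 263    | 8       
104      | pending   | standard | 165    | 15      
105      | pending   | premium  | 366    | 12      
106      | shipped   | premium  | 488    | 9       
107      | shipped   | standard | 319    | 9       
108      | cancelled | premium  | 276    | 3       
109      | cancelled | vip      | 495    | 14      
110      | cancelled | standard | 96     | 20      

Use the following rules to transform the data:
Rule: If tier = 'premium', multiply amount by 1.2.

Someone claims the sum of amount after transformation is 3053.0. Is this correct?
No, the correct result is 3073.0.

Step 1: Calculate the correct sum after transformation
Step 2: Apply multiplier 1.2 to records where tier = 'premium'
Step 3: Correct result = 3073.0
Step 4: Claimed result = 3053.0
Step 5: 3073.0 ≠ 3053.0
Conclusion: The claimed result is incorrect. The correct answer is 3073.0.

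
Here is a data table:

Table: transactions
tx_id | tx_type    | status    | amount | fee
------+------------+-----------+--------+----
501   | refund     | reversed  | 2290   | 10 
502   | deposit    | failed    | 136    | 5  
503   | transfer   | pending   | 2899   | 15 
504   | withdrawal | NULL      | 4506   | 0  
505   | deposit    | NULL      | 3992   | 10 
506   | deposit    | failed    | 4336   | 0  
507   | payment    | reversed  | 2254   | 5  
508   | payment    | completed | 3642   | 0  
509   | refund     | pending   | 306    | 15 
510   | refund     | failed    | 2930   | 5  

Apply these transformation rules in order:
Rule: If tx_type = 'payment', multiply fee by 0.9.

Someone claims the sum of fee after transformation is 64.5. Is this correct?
Yes, the result is correct.

Step 1: Calculate the correct sum after transformation
Step 2: Apply multiplier 0.9 to records where tx_type = 'payment'
Step 3: Correct result = 64.5
Step 4: Claimed result = 64.5
Step 5: 64.5 = 64.5 ✓
Conclusion: The claimed result is correct.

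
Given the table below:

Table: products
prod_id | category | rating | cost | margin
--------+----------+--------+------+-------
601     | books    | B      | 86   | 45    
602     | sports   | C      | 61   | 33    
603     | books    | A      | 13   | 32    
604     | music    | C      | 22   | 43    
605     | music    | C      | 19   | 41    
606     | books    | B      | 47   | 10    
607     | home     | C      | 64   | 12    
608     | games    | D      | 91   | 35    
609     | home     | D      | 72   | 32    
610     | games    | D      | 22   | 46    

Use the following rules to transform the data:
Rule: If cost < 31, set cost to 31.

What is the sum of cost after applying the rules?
545

Step 1: 4 records have cost < 31
Step 2: These records originally summed to 76
Step 3: After setting to minimum: 4 × 31 = 124
Step 4: Unaffected records sum: 421
Step 5: Final sum = 124 + 421 = 545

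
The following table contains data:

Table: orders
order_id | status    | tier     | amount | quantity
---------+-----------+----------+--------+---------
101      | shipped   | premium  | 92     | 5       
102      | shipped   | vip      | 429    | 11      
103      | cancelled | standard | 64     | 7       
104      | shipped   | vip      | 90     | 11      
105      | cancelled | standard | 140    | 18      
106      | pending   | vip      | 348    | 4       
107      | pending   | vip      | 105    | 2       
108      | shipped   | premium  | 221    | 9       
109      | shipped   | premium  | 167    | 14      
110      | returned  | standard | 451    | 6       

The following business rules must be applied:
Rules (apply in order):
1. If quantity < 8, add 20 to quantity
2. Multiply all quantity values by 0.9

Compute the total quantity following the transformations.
168.3

Step 1: Apply Rule 1 - Add 20 to records with quantity < 8
  - 5 records affected: 24 + (5 × 20) = 124
  - Unaffected records: 63
  - Sum after Rule 1: 187
Step 2: Apply Rule 2 - Multiply all by 0.9
  - 187 × 0.9 = 168.3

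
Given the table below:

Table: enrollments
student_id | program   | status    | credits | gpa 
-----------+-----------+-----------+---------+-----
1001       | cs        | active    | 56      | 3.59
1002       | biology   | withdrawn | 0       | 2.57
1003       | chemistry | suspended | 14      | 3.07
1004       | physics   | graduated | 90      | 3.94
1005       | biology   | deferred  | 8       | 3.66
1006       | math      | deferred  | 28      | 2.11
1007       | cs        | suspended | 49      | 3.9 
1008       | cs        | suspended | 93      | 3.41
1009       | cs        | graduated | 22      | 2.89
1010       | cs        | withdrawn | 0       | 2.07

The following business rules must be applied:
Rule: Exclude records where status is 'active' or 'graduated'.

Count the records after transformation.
7

Step 1: Count records to exclude
  - 1 (active) + 2 (graduated) = 3 records
Step 2: Total records: 10
Step 3: Remaining = 10 - 3 = 7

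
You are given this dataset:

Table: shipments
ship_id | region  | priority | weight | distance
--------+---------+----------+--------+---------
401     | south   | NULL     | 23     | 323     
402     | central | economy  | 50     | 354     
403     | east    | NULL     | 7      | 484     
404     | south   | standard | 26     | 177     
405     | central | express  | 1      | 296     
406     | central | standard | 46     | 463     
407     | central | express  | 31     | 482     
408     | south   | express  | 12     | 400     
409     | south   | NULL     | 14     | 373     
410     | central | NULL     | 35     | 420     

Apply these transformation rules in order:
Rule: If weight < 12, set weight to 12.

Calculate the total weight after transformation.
261

Step 1: 2 records have weight < 12
Step 2: These records originally summed to 8
Step 3: After setting to minimum: 2 × 12 = 24
Step 4: Unaffected records sum: 237
Step 5: Final sum = 24 + 237 = 261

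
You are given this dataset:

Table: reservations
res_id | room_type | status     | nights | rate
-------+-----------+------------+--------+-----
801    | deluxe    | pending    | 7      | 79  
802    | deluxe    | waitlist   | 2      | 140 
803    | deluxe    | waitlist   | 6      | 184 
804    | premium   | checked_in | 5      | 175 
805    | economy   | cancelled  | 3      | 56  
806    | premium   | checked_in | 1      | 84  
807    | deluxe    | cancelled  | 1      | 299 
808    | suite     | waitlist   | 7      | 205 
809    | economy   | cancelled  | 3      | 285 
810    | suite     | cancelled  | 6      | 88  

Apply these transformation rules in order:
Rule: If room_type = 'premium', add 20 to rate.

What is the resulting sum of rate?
1635

Step 1: Count records where room_type = 'premium': 2
Step 2: Total bonus added: 2 × 20 = 40
Step 3: Original sum of rate: 1595
Step 4: Final sum = 1595 + 40 = 1635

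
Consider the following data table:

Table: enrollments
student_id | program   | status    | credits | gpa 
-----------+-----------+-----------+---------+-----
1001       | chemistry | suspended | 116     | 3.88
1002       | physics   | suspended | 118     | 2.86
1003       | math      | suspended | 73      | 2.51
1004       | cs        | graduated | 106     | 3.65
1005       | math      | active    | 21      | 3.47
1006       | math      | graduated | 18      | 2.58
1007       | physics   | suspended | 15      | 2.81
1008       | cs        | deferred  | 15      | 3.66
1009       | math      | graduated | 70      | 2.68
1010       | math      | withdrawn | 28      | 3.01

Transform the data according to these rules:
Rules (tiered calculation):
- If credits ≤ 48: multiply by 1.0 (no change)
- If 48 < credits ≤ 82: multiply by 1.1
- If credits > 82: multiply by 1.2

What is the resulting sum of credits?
662.3

Step 1: Tier 1 (credits ≤ 48): 5 records, sum = 97 × 1.0 = 97.0
Step 2: Tier 2 (48 < credits ≤ 82): 2 records, sum = 143 × 1.1 = 157.3
Step 3: Tier 3 (credits > 82): 3 records, sum = 340 × 1.2 = 408.0
Step 4: Final sum = 97.0 + 157.3 + 408.0 = 662.3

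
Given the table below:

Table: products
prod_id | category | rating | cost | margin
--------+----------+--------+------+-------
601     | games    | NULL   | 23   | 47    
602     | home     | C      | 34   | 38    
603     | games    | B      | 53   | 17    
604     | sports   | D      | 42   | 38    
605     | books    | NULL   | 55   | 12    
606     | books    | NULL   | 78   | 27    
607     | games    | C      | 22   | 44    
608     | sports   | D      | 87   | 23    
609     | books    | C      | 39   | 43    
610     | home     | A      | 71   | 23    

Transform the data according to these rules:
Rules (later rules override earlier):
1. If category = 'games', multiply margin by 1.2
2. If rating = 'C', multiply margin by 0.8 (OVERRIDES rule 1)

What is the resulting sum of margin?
299.8

Step 1: Rule 2 takes priority for records with rating = 'C'
  - 3 records: 125 × 0.8 = 100.0
Step 2: Rule 1 applies to remaining records with category = 'games'
  - 2 records: 64 × 1.2 = 76.8
Step 3: Other records unchanged: 123
Step 4: Final sum = 100.0 + 76.8 + 123 = 299.8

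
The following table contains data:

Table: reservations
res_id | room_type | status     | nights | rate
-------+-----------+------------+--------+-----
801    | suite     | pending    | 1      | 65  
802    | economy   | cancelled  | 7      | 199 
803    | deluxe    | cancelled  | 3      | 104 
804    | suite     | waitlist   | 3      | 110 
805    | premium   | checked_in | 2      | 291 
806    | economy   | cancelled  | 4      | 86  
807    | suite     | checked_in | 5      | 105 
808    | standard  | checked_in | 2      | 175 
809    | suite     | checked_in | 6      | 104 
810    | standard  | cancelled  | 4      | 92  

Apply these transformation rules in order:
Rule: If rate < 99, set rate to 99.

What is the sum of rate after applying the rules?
1385

Step 1: 3 records have rate < 99
Step 2: These records originally summed to 243
Step 3: After setting to minimum: 3 × 99 = 297
Step 4: Unaffected records sum: 1088
Step 5: Final sum = 297 + 1088 = 1385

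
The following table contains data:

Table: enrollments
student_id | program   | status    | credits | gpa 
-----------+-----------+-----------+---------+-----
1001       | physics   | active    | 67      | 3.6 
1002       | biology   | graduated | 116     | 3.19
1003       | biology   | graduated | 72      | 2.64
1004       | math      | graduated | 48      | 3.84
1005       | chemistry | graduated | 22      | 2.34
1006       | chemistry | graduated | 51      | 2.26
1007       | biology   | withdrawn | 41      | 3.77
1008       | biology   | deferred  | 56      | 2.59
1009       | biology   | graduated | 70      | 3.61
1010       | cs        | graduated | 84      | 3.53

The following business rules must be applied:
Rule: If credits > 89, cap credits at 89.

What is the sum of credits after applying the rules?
600

Step 1: 1 records have credits > 89
Step 2: These records originally summed to 116
Step 3: After capping: 1 × 89 = 89
Step 4: Unaffected records sum: 511
Step 5: Final sum = 89 + 511 = 600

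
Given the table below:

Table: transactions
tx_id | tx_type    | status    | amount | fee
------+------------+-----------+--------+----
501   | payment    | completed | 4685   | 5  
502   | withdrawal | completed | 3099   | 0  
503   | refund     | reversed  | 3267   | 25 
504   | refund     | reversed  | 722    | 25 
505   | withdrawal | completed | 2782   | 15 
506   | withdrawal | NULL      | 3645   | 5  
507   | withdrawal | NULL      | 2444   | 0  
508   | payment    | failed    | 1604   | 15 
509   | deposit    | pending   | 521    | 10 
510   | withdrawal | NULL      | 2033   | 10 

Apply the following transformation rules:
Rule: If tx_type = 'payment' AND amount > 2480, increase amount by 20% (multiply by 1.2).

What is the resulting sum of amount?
25739.0

Step 1: Find records where tx_type = 'payment' AND amount > 2480
Step 2: 1 records match, summing to 4685
Step 3: After multiplier: 4685 × 1.2 = 5622.0
Step 4: Unaffected records sum: 20117
Step 5: Final sum = 5622.0 + 20117 = 25739.0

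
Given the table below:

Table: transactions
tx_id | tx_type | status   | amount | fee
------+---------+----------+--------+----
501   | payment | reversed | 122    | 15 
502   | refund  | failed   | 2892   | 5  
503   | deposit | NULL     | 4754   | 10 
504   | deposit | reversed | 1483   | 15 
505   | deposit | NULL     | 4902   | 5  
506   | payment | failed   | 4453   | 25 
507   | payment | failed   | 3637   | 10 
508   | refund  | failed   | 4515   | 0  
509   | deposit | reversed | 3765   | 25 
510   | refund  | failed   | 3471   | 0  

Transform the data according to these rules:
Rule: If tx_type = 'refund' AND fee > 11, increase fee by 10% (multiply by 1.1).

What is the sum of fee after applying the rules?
110

Step 1: Find records where tx_type = 'refund' AND fee > 11
Step 2: 0 records match, summing to 0
Step 3: After multiplier: 0 × 1.1 = 0.0
Step 4: Unaffected records sum: 110
Step 5: Final sum = 0.0 + 110 = 110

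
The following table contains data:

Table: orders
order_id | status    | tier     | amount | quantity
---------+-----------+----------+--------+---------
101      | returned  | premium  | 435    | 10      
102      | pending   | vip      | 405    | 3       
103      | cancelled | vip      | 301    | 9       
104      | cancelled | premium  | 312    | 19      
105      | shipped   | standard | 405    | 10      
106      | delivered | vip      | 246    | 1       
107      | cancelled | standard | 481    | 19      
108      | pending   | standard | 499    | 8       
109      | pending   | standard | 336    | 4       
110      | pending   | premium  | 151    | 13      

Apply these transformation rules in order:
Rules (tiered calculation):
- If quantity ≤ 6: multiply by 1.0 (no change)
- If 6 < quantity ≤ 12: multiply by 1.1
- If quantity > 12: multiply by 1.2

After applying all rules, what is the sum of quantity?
109.9

Step 1: Tier 1 (quantity ≤ 6): 3 records, sum = 8 × 1.0 = 8.0
Step 2: Tier 2 (6 < quantity ≤ 12): 4 records, sum = 37 × 1.1 = 40.7
Step 3: Tier 3 (quantity > 12): 3 records, sum = 51 × 1.2 = 61.2
Step 4: Final sum = 8.0 + 40.7 + 61.2 = 109.9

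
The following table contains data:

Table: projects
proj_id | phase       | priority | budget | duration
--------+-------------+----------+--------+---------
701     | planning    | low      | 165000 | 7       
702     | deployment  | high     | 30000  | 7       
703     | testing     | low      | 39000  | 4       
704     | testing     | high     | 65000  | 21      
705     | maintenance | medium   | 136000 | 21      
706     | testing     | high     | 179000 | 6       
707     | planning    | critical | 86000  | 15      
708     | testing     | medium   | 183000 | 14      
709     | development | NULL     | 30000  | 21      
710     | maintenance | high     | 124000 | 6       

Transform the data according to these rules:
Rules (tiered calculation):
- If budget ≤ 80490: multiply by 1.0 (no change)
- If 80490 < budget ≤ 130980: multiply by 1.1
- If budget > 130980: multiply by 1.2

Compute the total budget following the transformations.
1190600.0

Step 1: Tier 1 (budget ≤ 80490): 4 records, sum = 164000 × 1.0 = 164000.0
Step 2: Tier 2 (80490 < budget ≤ 130980): 2 records, sum = 210000 × 1.1 = 231000.0
Step 3: Tier 3 (budget > 130980): 4 records, sum = 663000 × 1.2 = 795600.0
Step 4: Final sum = 164000.0 + 231000.0 + 795600.0 = 1190600.0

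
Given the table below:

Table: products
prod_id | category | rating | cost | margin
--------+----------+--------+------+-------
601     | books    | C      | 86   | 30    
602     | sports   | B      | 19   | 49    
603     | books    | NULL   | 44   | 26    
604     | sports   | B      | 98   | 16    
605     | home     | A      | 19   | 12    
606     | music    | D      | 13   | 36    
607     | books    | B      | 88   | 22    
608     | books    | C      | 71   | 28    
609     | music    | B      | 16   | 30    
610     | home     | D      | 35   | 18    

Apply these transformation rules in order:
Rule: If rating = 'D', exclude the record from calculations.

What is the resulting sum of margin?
213

Step 1: Identify records where rating = 'D'
Step 2: The excluded records sum to 54
Step 3: Original total margin = 267
Step 4: Remaining total = 267 - 54 = 213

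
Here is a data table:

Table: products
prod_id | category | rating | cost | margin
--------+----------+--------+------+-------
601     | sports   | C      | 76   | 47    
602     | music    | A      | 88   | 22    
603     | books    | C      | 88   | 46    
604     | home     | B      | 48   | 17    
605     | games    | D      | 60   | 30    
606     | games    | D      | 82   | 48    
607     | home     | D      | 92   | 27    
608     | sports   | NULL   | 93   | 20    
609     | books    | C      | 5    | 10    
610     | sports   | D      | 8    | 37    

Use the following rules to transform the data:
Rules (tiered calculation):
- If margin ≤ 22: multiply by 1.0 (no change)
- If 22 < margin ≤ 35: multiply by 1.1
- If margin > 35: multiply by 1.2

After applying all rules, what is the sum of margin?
345.3

Step 1: Tier 1 (margin ≤ 22): 4 records, sum = 69 × 1.0 = 69.0
Step 2: Tier 2 (22 < margin ≤ 35): 2 records, sum = 57 × 1.1 = 62.7
Step 3: Tier 3 (margin > 35): 4 records, sum = 178 × 1.2 = 213.6
Step 4: Final sum = 69.0 + 62.7 + 213.6 = 345.3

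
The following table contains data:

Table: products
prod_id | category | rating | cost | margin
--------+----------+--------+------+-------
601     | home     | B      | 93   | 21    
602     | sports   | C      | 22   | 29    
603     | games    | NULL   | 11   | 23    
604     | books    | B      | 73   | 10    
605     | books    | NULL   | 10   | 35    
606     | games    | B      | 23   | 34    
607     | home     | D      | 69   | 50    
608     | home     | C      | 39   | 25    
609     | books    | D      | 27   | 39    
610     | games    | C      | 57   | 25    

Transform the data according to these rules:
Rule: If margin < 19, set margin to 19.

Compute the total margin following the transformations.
300

Step 1: 1 records have margin < 19
Step 2: These records originally summed to 10
Step 3: After setting to minimum: 1 × 19 = 19
Step 4: Unaffected records sum: 281
Step 5: Final sum = 19 + 281 = 300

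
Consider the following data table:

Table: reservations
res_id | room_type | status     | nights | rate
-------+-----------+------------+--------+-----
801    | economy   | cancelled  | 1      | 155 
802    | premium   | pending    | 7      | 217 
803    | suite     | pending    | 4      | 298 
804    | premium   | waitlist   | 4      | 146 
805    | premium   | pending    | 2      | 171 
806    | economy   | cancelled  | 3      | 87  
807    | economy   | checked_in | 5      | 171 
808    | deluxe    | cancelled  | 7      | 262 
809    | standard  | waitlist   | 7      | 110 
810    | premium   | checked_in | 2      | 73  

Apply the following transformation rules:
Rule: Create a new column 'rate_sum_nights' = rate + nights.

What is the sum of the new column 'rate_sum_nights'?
1732

Step 1: For each record, compute rate + nights
Example calculations:
  155 + 1 = 156
  217 + 7 = 224
  298 + 4 = 302
  ...
Step 2: Sum all derived values
Step 3: Total = 1732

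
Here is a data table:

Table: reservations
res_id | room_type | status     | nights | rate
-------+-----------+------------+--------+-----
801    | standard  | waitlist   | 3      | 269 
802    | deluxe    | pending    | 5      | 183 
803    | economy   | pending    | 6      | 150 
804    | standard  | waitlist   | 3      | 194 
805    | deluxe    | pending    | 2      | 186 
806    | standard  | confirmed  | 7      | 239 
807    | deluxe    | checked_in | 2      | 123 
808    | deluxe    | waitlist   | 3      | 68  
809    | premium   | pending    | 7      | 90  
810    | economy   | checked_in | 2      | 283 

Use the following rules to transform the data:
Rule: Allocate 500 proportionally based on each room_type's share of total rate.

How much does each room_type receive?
deluxe: 156.86, economy: 121.29, premium: 25.21, standard: 196.64

Step 1: Calculate total rate = 1785
Step 2: Calculate each room_type's proportion:
  deluxe: 560/1785 = 31.37% → 156.86
  economy: 433/1785 = 24.26% → 121.29
  premium: 90/1785 = 5.04% → 25.21
  standard: 702/1785 = 39.33% → 196.64
Step 3: Verify: sum of allocations ≈ 500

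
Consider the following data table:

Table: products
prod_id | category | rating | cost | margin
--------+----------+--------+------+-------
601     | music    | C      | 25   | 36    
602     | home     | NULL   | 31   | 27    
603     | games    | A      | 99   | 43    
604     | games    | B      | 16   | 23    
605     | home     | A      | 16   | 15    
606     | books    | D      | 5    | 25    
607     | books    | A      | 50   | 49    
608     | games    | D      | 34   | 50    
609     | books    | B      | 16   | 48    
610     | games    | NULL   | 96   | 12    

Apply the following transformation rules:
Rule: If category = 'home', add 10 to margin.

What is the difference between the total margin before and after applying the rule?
20

Step 1: Original sum of margin = 328
Step 2: 2 records have category = 'home'
Step 3: Each affected record changes by 10
Step 4: Total change = 2 × 10 = 20
Step 5: New sum = 328 + 20 = 348
Step 6: Difference = |348 - 328| = 20
        (Sum increased by 20)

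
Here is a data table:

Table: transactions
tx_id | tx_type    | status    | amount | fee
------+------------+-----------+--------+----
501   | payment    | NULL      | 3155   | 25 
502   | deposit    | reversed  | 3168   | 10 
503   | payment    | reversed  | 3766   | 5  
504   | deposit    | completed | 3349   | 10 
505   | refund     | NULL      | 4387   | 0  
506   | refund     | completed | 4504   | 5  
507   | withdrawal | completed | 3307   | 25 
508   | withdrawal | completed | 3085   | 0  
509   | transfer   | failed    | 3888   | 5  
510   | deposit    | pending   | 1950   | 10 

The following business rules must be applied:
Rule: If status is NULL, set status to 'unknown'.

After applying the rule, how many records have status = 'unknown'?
2

Step 1: Count records where status IS NULL
Step 2: Found 2 records with NULL status
Step 3: These records will have status set to 'unknown'
Step 4: Records already having status = 'unknown': 0
Step 5: Answer: 2 + 0 = 2 records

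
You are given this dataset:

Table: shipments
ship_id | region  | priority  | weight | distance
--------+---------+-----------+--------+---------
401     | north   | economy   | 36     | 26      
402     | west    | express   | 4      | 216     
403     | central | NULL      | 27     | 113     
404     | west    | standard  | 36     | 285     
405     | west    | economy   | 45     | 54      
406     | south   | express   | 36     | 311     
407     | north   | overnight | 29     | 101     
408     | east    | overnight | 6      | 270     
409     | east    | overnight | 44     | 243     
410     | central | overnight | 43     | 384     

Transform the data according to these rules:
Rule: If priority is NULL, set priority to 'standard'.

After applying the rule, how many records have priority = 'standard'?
2

Step 1: Count records where priority IS NULL
Step 2: Found 1 records with NULL priority
Step 3: These records will have priority set to 'standard'
Step 4: Records already having priority = 'standard': 1
Step 5: Answer: 1 + 1 = 2 records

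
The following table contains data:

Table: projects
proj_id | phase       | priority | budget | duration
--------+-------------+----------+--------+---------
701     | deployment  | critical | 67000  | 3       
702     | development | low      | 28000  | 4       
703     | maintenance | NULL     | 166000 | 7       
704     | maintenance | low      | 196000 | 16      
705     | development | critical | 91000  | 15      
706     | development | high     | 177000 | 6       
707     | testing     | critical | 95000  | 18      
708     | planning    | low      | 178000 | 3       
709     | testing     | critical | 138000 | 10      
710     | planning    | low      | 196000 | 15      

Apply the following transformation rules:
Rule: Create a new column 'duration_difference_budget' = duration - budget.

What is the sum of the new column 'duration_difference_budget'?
-1331903

Step 1: For each record, compute duration - budget
Example calculations:
  3 - 67000 = -66997
  4 - 28000 = -27996
  7 - 166000 = -165993
  ...
Step 2: Sum all derived values
Step 3: Total = -1331903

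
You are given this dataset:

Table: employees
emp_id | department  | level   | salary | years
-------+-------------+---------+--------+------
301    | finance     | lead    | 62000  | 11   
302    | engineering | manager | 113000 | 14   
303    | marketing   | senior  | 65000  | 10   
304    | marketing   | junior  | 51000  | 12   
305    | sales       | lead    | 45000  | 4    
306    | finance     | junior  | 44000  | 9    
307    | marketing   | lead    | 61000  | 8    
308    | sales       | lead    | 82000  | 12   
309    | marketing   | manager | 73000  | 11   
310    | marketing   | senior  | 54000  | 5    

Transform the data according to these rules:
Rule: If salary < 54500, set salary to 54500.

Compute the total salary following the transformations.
674000

Step 1: 4 records have salary < 54500
Step 2: These records originally summed to 194000
Step 3: After setting to minimum: 4 × 54500 = 218000
Step 4: Unaffected records sum: 456000
Step 5: Final sum = 218000 + 456000 = 674000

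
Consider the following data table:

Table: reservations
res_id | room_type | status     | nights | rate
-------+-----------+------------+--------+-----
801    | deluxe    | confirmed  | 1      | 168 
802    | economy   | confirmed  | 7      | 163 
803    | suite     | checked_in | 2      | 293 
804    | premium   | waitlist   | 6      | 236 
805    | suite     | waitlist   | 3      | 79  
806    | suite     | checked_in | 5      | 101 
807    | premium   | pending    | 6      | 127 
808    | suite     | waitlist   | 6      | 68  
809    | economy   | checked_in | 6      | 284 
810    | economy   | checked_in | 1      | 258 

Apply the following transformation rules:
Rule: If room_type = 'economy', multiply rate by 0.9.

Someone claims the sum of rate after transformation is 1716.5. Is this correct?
No, the correct result is 1706.5.

Step 1: Calculate the correct sum after transformation
Step 2: Apply multiplier 0.9 to records where room_type = 'economy'
Step 3: Correct result = 1706.5
Step 4: Claimed result = 1716.5
Step 5: 1706.5 ≠ 1716.5
Conclusion: The claimed result is incorrect. The correct answer is 1706.5.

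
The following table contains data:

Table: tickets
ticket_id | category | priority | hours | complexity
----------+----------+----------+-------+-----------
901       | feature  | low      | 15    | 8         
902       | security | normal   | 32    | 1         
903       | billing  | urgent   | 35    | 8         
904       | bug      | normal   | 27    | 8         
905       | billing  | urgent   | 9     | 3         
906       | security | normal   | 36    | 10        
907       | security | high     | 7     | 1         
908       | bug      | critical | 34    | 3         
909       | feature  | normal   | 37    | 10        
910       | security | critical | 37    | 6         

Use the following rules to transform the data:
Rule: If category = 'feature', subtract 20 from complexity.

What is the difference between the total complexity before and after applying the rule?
40

Step 1: Original sum of complexity = 58
Step 2: 2 records have category = 'feature'
Step 3: Each affected record changes by -20
Step 4: Total change = 2 × -20 = -40
Step 5: New sum = 58 + -40 = 18
Step 6: Difference = |18 - 58| = 40
        (Sum decreased by 40)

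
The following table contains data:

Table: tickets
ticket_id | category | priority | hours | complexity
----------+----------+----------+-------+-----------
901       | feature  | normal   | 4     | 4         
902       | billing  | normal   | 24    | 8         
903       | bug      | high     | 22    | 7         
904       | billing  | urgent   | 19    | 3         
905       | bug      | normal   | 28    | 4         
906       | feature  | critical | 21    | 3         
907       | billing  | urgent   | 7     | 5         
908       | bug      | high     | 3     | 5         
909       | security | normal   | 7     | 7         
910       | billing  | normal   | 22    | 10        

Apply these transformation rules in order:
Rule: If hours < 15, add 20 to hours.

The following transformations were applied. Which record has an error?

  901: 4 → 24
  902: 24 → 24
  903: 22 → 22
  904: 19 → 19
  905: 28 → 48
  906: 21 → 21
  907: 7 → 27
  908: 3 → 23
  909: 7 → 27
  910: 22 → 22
Record 905 has an error. The correct transformed value should be 28, not 48.

Step 1: Check each record against the rule
Step 2: Record 905 has hours = 28
Step 3: Since 28 >= 15, the bonus should not have been applied
Step 4: Correct value = 28, but claimed value = 48
Conclusion: Record 905 has the error.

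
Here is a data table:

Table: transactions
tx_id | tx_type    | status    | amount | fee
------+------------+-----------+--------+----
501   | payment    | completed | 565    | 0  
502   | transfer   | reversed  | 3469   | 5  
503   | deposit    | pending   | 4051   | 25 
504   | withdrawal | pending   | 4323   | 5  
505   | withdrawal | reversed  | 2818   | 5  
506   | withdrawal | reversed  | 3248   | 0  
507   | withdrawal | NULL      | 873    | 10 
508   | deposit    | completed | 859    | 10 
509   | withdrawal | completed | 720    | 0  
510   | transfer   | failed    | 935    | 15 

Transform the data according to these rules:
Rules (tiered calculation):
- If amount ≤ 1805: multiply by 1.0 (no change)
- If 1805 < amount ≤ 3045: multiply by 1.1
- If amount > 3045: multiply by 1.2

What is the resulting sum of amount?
25161.0

Step 1: Tier 1 (amount ≤ 1805): 5 records, sum = 3952 × 1.0 = 3952.0
Step 2: Tier 2 (1805 < amount ≤ 3045): 1 records, sum = 2818 × 1.1 = 3099.8
Step 3: Tier 3 (amount > 3045): 4 records, sum = 15091 × 1.2 = 18109.2
Step 4: Final sum = 3952.0 + 3099.8 + 18109.2 = 25161.0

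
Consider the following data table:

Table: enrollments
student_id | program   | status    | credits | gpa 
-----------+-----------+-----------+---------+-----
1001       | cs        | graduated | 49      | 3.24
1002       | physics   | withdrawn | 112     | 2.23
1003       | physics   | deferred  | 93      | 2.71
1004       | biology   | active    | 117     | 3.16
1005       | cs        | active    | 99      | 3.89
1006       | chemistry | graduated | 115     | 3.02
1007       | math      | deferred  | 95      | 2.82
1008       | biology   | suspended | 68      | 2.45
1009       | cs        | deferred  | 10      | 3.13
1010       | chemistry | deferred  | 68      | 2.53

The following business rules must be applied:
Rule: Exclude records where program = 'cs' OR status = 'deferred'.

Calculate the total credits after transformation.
412

Step 1: Find records where program = 'cs' OR status = 'deferred'
Step 2: 6 records match, summing to 414
Step 3: Original sum: 826
Step 4: Remaining sum = 826 - 414 = 412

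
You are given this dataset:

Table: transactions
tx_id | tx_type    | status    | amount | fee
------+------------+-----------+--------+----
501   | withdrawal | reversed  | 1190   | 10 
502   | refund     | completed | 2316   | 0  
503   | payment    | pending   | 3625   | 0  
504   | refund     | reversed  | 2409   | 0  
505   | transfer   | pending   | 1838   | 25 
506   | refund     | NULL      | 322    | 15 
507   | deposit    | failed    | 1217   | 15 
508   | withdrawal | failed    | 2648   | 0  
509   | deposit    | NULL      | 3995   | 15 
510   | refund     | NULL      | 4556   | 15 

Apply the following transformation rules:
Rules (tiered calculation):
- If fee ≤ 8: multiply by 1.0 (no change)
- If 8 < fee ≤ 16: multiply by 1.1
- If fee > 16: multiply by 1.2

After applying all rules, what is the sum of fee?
107.0

Step 1: Tier 1 (fee ≤ 8): 4 records, sum = 0 × 1.0 = 0.0
Step 2: Tier 2 (8 < fee ≤ 16): 5 records, sum = 70 × 1.1 = 77.0
Step 3: Tier 3 (fee > 16): 1 records, sum = 25 × 1.2 = 30.0
Step 4: Final sum = 0.0 + 77.0 + 30.0 = 107.0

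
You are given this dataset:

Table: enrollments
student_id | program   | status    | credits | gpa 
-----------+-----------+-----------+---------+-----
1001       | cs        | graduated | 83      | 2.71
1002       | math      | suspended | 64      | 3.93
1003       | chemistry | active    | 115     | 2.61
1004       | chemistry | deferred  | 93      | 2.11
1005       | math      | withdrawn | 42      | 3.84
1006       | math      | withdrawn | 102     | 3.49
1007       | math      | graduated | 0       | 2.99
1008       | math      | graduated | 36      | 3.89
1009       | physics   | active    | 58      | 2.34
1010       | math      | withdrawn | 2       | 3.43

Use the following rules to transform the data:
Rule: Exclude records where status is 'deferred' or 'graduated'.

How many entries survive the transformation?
6

Step 1: Count records to exclude
  - 1 (deferred) + 3 (graduated) = 4 records
Step 2: Total records: 10
Step 3: Remaining = 10 - 4 = 6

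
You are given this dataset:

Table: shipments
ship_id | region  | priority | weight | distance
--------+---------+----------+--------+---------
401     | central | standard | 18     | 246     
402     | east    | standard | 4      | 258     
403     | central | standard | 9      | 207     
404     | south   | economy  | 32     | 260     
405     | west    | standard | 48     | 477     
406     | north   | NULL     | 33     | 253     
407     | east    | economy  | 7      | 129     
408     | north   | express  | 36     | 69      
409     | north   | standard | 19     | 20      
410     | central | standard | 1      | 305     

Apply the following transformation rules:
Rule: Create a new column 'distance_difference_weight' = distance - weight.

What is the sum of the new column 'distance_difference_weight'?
2017

Step 1: For each record, compute distance - weight
Example calculations:
  246 - 18 = 228
  258 - 4 = 254
  207 - 9 = 198
  ...
Step 2: Sum all derived values
Step 3: Total = 2017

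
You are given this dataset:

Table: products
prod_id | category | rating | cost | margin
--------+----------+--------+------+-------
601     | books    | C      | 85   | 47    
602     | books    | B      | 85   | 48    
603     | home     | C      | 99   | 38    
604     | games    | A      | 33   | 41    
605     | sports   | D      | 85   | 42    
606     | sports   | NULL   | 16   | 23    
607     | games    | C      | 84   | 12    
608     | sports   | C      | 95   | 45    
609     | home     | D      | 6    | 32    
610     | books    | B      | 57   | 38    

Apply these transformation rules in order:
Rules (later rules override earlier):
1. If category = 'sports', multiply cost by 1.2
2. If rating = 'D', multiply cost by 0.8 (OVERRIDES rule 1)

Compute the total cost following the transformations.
649.0

Step 1: Rule 2 takes priority for records with rating = 'D'
  - 2 records: 91 × 0.8 = 72.8
Step 2: Rule 1 applies to remaining records with category = 'sports'
  - 2 records: 111 × 1.2 = 133.2
Step 3: Other records unchanged: 443
Step 4: Final sum = 72.8 + 133.2 + 443 = 649.0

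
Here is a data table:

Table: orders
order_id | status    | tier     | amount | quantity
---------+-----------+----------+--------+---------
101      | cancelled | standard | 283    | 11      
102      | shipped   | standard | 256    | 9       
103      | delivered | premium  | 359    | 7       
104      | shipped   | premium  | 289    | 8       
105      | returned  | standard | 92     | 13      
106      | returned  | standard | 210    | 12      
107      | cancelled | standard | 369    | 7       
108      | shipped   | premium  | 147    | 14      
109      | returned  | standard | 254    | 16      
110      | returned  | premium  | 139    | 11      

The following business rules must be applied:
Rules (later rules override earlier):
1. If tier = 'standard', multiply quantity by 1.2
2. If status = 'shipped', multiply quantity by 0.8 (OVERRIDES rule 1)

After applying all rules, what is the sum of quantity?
113.6

Step 1: Rule 2 takes priority for records with status = 'shipped'
  - 3 records: 31 × 0.8 = 24.8
Step 2: Rule 1 applies to remaining records with tier = 'standard'
  - 5 records: 59 × 1.2 = 70.8
Step 3: Other records unchanged: 18
Step 4: Final sum = 24.8 + 70.8 + 18 = 113.6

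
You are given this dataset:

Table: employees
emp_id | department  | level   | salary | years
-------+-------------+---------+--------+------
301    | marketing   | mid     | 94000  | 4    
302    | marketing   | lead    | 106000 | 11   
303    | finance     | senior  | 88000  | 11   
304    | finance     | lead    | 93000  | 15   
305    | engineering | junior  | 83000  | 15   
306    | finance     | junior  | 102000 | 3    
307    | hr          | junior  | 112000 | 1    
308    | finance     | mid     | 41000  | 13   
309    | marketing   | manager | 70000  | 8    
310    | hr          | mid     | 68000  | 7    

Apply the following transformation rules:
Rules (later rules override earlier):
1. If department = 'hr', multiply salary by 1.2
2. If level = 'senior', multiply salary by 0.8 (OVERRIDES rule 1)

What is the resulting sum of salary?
875400.0

Step 1: Rule 2 takes priority for records with level = 'senior'
  - 1 records: 88000 × 0.8 = 70400.0
Step 2: Rule 1 applies to remaining records with department = 'hr'
  - 2 records: 180000 × 1.2 = 216000.0
Step 3: Other records unchanged: 589000
Step 4: Final sum = 70400.0 + 216000.0 + 589000 = 875400.0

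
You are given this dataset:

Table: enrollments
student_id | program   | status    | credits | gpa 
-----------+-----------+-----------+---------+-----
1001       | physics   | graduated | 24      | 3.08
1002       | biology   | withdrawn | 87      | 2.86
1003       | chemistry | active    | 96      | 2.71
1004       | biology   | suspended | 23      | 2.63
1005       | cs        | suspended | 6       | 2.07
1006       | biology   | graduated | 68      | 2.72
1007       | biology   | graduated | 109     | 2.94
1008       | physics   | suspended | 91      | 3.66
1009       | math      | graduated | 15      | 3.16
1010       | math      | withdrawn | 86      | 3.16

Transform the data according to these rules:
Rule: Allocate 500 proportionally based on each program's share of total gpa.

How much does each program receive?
biology: 192.31, chemistry: 46.74, cs: 35.7, math: 109.0, physics: 116.25

Step 1: Calculate total gpa = 28.99
Step 2: Calculate each program's proportion:
  biology: 11.15/28.99 = 38.46% → 192.31
  chemistry: 2.71/28.99 = 9.35% → 46.74
  cs: 2.07/28.99 = 7.14% → 35.7
  math: 6.32/28.99 = 21.80% → 109.0
  physics: 6.74/28.99 = 23.25% → 116.25
Step 3: Verify: sum of allocations ≈ 500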